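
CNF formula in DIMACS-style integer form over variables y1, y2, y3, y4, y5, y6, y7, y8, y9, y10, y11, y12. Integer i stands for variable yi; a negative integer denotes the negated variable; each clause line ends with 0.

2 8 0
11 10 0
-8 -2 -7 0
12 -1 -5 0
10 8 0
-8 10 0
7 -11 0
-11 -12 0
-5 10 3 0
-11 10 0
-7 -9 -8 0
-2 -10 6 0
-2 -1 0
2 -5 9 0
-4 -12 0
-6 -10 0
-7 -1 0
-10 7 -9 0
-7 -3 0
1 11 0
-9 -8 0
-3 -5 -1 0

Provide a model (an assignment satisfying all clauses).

y1=1  y2=0  y3=0  y4=0  y5=0  y6=0  y7=0  y8=1  y9=0  y10=1  y11=0  y12=0

y4 occurs only negated in the remaining clauses — set y4 = False.
y5 occurs only negated in the remaining clauses — set y5 = False.
Branch on y1: take y1 = True.
  then y2 is forced to False.
  then y8 is forced to True.
  then y10 is forced to True.
  then y6 is forced to False.
  then y7 is forced to False.
  then y11 is forced to False.
  then y9 is forced to False.
y3, y12 are now unconstrained; take y3 = False, y12 = False.
Every clause has at least one true literal under this assignment.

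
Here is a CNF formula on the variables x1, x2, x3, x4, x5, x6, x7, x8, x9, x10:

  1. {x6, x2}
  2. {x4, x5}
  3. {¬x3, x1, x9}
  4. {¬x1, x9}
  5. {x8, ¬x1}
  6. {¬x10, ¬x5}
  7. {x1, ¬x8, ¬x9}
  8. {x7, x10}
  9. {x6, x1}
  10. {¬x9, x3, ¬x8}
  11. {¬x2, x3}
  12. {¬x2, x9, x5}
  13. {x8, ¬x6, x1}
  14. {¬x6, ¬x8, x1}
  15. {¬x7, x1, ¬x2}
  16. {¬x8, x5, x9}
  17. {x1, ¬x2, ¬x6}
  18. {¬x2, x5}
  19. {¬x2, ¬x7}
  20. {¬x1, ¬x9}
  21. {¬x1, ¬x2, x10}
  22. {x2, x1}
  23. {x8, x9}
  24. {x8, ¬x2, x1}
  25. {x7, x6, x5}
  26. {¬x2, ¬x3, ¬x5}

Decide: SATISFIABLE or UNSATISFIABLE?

UNSATISFIABLE

x1 = True:
  propagation gives x9=True; an empty clause results — contradiction.
x1 = False:
  propagation gives x6=True, x8=True; an empty clause results — contradiction.
Every branch closes, so no satisfying assignment exists.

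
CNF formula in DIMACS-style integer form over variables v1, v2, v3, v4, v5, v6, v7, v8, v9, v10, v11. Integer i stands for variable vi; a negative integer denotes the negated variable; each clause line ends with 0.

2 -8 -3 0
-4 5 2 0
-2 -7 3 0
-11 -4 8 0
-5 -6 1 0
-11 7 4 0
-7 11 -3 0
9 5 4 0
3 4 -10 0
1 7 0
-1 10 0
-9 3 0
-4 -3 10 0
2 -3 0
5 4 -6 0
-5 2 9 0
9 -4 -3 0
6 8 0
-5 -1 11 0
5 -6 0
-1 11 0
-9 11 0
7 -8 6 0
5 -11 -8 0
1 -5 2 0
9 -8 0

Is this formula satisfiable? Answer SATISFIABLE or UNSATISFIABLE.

SATISFIABLE

Try v1 = True.
  then v10 is forced to True.
  then v11 is forced to True.
For the remaining variables, v2 = True, v3 = True, v4 = False, v5 = True, v6 = True, v7 = True, v8 = False, v9 = False works.
Every clause has at least one true literal under this assignment.
So v1=1, v2=1, v3=1, v4=0, v5=1, v6=1, v7=1, v8=0, v9=0, v10=1, v11=1 is a satisfying assignment.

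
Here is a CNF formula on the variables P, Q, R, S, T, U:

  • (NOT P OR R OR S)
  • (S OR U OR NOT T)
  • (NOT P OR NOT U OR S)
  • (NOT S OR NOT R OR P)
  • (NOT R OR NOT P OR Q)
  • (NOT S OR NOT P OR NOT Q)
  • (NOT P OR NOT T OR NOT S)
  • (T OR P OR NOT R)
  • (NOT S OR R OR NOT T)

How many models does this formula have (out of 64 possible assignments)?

Case analysis on P and S:
  P=1, S=1: remaining (Q,R,T,U) ∈ {(0,0,0,0); (0,0,0,1)} — 2.
  P=1, S=0: remaining (Q,R,T,U) ∈ {(1,1,0,0)} — 1.
  P=0, S=1: remaining (Q,R,T,U) ∈ {(0,0,0,0); (0,0,0,1); (1,0,0,0); (1,0,0,1)} — 4.
  P=0, S=0: Q free; 4 ways for (R,T,U) × 2^1 = 8.
Total: 2 + 1 + 4 + 8 = 15.

15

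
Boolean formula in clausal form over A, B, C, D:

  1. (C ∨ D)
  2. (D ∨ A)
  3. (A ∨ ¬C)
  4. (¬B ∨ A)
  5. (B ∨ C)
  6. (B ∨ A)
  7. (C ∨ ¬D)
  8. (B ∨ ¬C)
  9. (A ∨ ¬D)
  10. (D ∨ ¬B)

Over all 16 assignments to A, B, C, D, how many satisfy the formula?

The models are:
  A=T B=T C=T D=T
Count: 1.

1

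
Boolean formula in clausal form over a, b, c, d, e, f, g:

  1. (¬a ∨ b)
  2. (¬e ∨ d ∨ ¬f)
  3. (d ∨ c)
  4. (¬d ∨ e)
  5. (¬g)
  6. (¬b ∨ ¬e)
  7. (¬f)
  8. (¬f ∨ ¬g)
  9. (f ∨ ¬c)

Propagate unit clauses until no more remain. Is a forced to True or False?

False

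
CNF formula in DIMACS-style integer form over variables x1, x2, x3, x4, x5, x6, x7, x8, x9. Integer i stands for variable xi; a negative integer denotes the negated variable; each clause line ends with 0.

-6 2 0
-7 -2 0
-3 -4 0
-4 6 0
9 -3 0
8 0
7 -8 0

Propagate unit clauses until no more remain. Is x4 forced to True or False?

Unit clause (x8) sets x8 = True.
From (x7 \/ ~x8) and x8 = True: x7 = True.
From (~x2 \/ ~x7) and x7 = True: x2 = False.
In (~x6 \/ x2), x2 is now false; ~x6 must hold, so x6 = False.
(~x4 \/ x6) with x6 = False leaves only ~x4, so x4 = False.

False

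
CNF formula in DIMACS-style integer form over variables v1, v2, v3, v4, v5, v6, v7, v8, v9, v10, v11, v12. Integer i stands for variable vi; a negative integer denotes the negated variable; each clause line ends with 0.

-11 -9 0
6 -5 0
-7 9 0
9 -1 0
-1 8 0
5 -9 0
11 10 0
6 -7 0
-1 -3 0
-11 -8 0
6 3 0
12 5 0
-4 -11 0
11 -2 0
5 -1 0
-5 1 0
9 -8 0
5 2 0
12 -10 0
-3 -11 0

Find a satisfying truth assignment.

v1=0, v2=1, v3=0, v4=0, v5=0, v6=1, v7=0, v8=0, v9=0, v10=1, v11=1, v12=1

Pure literal: v4 appears only negated; assign v4 = False.
v6 occurs only positively in the remaining clauses — set v6 = True.
Try v1 = False.
  then v5 is forced to False.
  then v9 is forced to False.
  then v7 is forced to False.
  then v12 is forced to True.
  then v8 is forced to False.
  then v2 is forced to True.
  then v11 is forced to True.
  then v3 is forced to False.
v10 is now unconstrained; take v10 = True.
Every clause has at least one true literal under this assignment.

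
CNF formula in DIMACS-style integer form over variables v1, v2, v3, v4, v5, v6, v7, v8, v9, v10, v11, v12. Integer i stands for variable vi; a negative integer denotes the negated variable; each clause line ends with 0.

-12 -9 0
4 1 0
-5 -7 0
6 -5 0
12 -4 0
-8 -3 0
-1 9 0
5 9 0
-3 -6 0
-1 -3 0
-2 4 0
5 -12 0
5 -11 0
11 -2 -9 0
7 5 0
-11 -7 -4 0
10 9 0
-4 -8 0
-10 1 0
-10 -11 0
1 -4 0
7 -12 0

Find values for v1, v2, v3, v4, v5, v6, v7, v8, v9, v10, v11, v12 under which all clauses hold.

v1=T, v2=F, v3=F, v4=F, v5=F, v6=T, v7=T, v8=T, v9=T, v10=T, v11=F, v12=F

Pure literal: v2 appears only negated; assign v2 = False.
v3 occurs only negated in the remaining clauses — set v3 = False.
Branch on v1: take v1 = True.
  then v9 is forced to True.
  then v12 is forced to False.
  then v4 is forced to False.
For the remaining variables, v5 = False, v6 = True, v7 = True, v8 = True, v10 = True, v11 = False works.
Every clause has at least one true literal under this assignment.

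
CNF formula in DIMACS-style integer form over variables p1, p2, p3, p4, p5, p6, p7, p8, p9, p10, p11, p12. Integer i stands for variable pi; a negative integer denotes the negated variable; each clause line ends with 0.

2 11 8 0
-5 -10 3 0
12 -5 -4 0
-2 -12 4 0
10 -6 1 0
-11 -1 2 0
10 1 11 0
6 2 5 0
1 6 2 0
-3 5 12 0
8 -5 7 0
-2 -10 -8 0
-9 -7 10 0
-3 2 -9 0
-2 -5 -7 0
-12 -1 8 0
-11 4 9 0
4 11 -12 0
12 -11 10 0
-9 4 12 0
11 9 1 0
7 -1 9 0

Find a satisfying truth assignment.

p1=True, p2=False, p3=True, p4=True, p5=True, p6=True, p7=True, p8=True, p9=False, p10=False, p11=False, p12=True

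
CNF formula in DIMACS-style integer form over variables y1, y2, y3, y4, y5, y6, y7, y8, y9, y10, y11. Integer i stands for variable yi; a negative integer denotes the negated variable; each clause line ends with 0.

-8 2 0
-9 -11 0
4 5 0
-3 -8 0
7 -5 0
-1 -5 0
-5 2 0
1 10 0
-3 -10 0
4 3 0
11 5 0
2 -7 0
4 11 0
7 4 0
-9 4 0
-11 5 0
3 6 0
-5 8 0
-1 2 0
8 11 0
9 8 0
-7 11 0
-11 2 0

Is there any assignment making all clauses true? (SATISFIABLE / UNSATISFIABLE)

SATISFIABLE

Pure literal: y2 appears only positively; assign y2 = True.
y4 occurs only positively in the remaining clauses — set y4 = True.
Try y1 = False.
  then y10 is forced to True.
  then y3 is forced to False.
  then y6 is forced to True.
Try y5 = True.
  then y7 is forced to True.
  then y8 is forced to True.
  then y11 is forced to True.
  then y9 is forced to False.
So y1=F, y2=T, y3=F, y4=T, y5=T, y6=T, y7=T, y8=T, y9=F, y10=T, y11=T is a satisfying assignment.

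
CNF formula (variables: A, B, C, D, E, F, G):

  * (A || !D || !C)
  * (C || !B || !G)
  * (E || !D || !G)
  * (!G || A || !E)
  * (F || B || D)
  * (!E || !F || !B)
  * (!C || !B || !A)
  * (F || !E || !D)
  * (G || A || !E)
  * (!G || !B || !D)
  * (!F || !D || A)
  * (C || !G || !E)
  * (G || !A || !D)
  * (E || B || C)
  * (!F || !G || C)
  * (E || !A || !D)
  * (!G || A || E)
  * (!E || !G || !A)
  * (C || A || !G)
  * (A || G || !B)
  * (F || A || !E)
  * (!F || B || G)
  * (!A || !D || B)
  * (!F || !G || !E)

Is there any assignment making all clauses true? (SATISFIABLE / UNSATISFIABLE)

SATISFIABLE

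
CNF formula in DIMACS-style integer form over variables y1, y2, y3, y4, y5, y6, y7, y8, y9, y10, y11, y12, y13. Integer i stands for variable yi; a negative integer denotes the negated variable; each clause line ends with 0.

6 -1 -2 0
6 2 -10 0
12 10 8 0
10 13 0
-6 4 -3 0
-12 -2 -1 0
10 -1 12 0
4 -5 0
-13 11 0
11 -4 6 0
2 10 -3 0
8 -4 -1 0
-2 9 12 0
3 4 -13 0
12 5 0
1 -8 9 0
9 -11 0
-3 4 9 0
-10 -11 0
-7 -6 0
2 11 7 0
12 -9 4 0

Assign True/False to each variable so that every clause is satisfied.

y1=T, y2=F, y3=F, y4=T, y5=T, y6=T, y7=F, y8=T, y9=T, y10=F, y11=T, y12=T, y13=T

Check each clause:
  1. {y6, ¬y1, ¬y2} — ¬y2 is true.
  2. {y6, ¬y10, y2} — y6 is true.
  3. {y12, y8, y10} — y8 is true.
  4. {y13, y10} — y13 is true.
  5. {¬y6, ¬y3, y4} — y4 is true.
  6. {¬y12, ¬y1, ¬y2} — ¬y2 is true.
  7. {y10, y12, ¬y1} — y12 is true.
  8. {y4, ¬y5} — y4 is true.
  9. {y11, ¬y13} — y11 is true.
  10. {¬y4, y11, y6} — y11 is true.
  11. {y10, ¬y3, y2} — ¬y3 is true.
  12. {y8, ¬y1, ¬y4} — y8 is true.
  13. {¬y2, y12, y9} — y9 is true.
  14. {¬y13, y3, y4} — y4 is true.
  15. {y12, y5} — y12 is true.
  16. {y9, y1, ¬y8} — y1 is true.
  17. {¬y11, y9} — y9 is true.
  18. {y4, y9, ¬y3} — y9 is true.
  19. {¬y11, ¬y10} — ¬y10 is true.
  20. {¬y7, ¬y6} — ¬y7 is true.
  21. {y11, y2, y7} — y11 is true.
  22. {y4, y12, ¬y9} — y4 is true.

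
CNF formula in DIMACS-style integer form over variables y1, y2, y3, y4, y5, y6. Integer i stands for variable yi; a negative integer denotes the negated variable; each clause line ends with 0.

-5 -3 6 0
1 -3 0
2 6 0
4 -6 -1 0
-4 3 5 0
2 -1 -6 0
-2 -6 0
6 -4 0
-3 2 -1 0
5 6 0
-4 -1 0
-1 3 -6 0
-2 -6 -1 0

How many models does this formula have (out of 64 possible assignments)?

5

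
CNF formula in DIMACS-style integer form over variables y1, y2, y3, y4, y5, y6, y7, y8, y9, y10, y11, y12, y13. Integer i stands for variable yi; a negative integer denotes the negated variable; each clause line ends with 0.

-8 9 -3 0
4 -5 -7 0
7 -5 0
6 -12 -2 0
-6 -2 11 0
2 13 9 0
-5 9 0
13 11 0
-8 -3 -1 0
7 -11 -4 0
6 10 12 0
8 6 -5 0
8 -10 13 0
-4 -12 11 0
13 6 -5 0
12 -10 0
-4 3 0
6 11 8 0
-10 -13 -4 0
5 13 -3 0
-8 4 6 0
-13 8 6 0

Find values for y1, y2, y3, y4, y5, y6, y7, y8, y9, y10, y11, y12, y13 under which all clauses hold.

y1 = True, y2 = False, y3 = False, y4 = False, y5 = False, y6 = True, y7 = True, y8 = False, y9 = False, y10 = False, y11 = True, y12 = True, y13 = True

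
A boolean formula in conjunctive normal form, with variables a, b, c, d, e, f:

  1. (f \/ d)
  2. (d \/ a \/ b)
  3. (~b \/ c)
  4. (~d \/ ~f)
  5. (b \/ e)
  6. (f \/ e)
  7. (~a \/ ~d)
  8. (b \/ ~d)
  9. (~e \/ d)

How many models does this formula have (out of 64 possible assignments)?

Satisfying assignments:
  a=F b=T c=T d=F e=F f=T
  a=F b=T c=T d=T e=T f=F
  a=T b=T c=T d=F e=F f=T
That's 3 in total.

3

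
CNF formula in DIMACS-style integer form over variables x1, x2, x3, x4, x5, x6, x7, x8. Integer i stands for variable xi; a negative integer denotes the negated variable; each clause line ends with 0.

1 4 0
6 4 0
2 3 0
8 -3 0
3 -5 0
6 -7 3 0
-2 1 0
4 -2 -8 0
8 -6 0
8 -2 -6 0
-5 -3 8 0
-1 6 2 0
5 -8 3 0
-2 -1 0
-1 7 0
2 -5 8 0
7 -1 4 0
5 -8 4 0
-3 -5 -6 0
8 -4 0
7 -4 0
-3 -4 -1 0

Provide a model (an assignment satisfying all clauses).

x1=F, x2=F, x3=T, x4=T, x5=T, x6=F, x7=T, x8=T

Check each clause:
  1. (x1 \/ x4) — x4 is true.
  2. (x6 \/ x4) — x4 is true.
  3. (x3 \/ x2) — x3 is true.
  4. (~x3 \/ x8) — x8 is true.
  5. (~x5 \/ x3) — x3 is true.
  6. (~x7 \/ x3 \/ x6) — x3 is true.
  7. (x1 \/ ~x2) — ~x2 is true.
  8. (~x2 \/ x4 \/ ~x8) — x4 is true.
  9. (~x6 \/ x8) — x8 is true.
  10. (~x6 \/ x8 \/ ~x2) — x8 is true.
  11. (~x3 \/ ~x5 \/ x8) — x8 is true.
  12. (~x1 \/ x2 \/ x6) — ~x1 is true.
  13. (x3 \/ ~x8 \/ x5) — x3 is true.
  14. (~x2 \/ ~x1) — ~x2 is true.
  15. (x7 \/ ~x1) — ~x1 is true.
  16. (x8 \/ ~x5 \/ x2) — x8 is true.
  17. (x4 \/ ~x1 \/ x7) — x4 is true.
  18. (x5 \/ ~x8 \/ x4) — x4 is true.
  19. (~x5 \/ ~x6 \/ ~x3) — ~x6 is true.
  20. (x8 \/ ~x4) — x8 is true.
  21. (~x4 \/ x7) — x7 is true.
  22. (~x4 \/ ~x3 \/ ~x1) — ~x1 is true.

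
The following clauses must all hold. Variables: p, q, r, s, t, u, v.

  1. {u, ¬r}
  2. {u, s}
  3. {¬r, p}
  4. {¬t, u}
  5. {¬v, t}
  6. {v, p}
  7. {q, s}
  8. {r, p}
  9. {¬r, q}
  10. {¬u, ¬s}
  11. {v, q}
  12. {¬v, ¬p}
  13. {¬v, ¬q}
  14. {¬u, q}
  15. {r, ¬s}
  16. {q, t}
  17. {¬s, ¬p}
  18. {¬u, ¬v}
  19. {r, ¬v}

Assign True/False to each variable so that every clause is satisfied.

Branch on p: take p = True.
  then v is forced to False.
  then q is forced to True.
  then s is forced to False.
  then u is forced to True.
r, t are now unconstrained; take r = True, t = False.

p = 1, q = 1, r = 1, s = 0, t = 0, u = 1, v = 0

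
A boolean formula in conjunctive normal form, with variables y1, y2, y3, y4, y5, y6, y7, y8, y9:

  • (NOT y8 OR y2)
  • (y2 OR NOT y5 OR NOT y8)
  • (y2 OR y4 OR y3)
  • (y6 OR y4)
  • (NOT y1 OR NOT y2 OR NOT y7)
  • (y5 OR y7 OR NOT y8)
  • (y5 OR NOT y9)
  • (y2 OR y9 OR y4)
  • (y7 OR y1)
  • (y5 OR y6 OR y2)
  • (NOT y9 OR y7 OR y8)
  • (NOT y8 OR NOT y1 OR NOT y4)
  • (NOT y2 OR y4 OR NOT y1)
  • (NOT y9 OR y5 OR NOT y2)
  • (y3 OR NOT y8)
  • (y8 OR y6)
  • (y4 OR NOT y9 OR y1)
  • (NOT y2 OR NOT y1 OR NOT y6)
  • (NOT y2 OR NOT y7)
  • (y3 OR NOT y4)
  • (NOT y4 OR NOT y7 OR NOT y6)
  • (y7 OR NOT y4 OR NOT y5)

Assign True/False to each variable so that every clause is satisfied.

y1=T, y2=F, y3=T, y4=F, y5=T, y6=T, y7=T, y8=F, y9=T

Pure literal: y3 appears only positively; assign y3 = True.
Branch on y1: take y1 = True.
Branch on y2: take y2 = False.
  then y8 is forced to False.
  then y6 is forced to True.
For the remaining variables, y4 = False, y5 = True, y7 = True, y9 = True works.
Check each clause:
  1. (NOT y8 OR y2) — NOT y8 is true.
  2. (y2 OR NOT y8 OR NOT y5) — NOT y8 is true.
  3. (y2 OR y3 OR y4) — y3 is true.
  4. (y6 OR y4) — y6 is true.
  5. (NOT y1 OR NOT y7 OR NOT y2) — NOT y2 is true.
  6. (y7 OR NOT y8 OR y5) — NOT y8 is true.
  7. (NOT y9 OR y5) — y5 is true.
  8. (y4 OR y9 OR y2) — y9 is true.
  9. (y1 OR y7) — y1 is true.
  10. (y2 OR y6 OR y5) — y5 is true.
  11. (y7 OR y8 OR NOT y9) — y7 is true.
  12. (NOT y4 OR NOT y8 OR NOT y1) — NOT y8 is true.
  13. (NOT y2 OR NOT y1 OR y4) — NOT y2 is true.
  14. (NOT y2 OR y5 OR NOT y9) — y5 is true.
  15. (NOT y8 OR y3) — NOT y8 is true.
  16. (y6 OR y8) — y6 is true.
  17. (y4 OR NOT y9 OR y1) — y1 is true.
  18. (NOT y1 OR NOT y2 OR NOT y6) — NOT y2 is true.
  19. (NOT y7 OR NOT y2) — NOT y2 is true.
  20. (y3 OR NOT y4) — y3 is true.
  21. (NOT y6 OR NOT y7 OR NOT y4) — NOT y4 is true.
  22. (NOT y5 OR y7 OR NOT y4) — NOT y4 is true.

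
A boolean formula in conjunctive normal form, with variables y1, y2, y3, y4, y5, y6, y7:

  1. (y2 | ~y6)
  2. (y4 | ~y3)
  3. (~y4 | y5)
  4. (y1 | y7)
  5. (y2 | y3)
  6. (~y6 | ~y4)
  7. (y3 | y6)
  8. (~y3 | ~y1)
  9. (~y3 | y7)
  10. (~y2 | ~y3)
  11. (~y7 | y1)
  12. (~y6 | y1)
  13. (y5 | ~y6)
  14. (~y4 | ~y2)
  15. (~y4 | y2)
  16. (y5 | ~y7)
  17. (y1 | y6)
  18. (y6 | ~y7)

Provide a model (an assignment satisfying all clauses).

y1 = 1  y2 = 1  y3 = 0  y4 = 0  y5 = 1  y6 = 1  y7 = 1

Pure literal: y5 appears only positively; assign y5 = True.
Set y1 = True and propagate.
  then y3 is forced to False.
  then y2 is forced to True.
  then y6 is forced to True.
  then y4 is forced to False.
y7 is now unconstrained; take y7 = True.
Every clause has at least one true literal under this assignment.
Check each clause:
  1. (y2 | ~y6) — y2 is true.
  2. (~y3 | y4) — ~y3 is true.
  3. (~y4 | y5) — ~y4 is true.
  4. (y7 | y1) — y1 is true.
  5. (y2 | y3) — y2 is true.
  6. (~y4 | ~y6) — ~y4 is true.
  7. (y3 | y6) — y6 is true.
  8. (~y1 | ~y3) — ~y3 is true.
  9. (y7 | ~y3) — ~y3 is true.
  10. (~y2 | ~y3) — ~y3 is true.
  11. (y1 | ~y7) — y1 is true.
  12. (~y6 | y1) — y1 is true.
  13. (~y6 | y5) — y5 is true.
  14. (~y2 | ~y4) — ~y4 is true.
  15. (~y4 | y2) — y2 is true.
  16. (y5 | ~y7) — y5 is true.
  17. (y6 | y1) — y1 is true.
  18. (y6 | ~y7) — y6 is true.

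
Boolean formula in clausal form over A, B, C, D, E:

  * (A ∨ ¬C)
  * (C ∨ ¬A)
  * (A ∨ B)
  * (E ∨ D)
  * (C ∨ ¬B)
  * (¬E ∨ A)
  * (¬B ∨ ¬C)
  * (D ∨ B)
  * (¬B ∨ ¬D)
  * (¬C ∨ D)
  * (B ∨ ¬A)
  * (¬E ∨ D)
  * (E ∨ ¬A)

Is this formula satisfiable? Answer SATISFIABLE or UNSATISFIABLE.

A = True:
  propagation gives C=True, B=False; an empty clause results — contradiction.
A = False:
  propagation gives C=False, B=True; an empty clause results — contradiction.
Every branch closes, so no satisfying assignment exists.

UNSATISFIABLE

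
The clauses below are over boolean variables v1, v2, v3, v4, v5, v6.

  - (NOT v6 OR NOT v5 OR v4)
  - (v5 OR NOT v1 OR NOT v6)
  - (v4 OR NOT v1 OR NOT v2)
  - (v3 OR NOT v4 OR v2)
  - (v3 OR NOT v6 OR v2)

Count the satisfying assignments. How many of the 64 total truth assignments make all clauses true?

Split on v2, then v4.
  v2=1, v4=1: v3 free; 7 ways for (v1,v5,v6) × 2^1 = 14.
  v2=1, v4=0: v3 free; 3 ways for (v1,v5,v6) × 2^1 = 6.
  v2=0, v4=1: 7 of the 16 assignments to (v1,v3,v5,v6) work.
  v2=0, v4=0: 9 of the 16 assignments to (v1,v3,v5,v6) work.
Total: 14 + 6 + 7 + 9 = 36.

36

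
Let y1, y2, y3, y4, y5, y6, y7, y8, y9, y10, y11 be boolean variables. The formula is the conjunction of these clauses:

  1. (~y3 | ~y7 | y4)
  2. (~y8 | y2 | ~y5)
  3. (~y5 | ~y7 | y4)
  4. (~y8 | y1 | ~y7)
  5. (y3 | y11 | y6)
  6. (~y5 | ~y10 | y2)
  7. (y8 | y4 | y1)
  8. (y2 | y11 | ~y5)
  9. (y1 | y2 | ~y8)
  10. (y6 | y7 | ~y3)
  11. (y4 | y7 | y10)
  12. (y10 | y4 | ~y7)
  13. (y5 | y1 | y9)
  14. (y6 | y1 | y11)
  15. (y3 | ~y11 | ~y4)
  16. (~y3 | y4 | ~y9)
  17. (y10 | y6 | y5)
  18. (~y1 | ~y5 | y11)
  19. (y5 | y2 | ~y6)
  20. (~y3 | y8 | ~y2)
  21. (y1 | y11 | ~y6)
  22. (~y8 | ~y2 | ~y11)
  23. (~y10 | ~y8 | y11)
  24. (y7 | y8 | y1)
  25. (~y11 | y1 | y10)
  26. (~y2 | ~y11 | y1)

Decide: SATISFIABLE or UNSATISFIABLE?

SATISFIABLE

Branch on y1: take y1 = True.
Try y2 = True.
For the remaining variables, y3 = False, y4 = False, y5 = True, y6 = True, y7 = False, y8 = False, y9 = True, y10 = True, y11 = True works.
So y1=1, y2=1, y3=0, y4=0, y5=1, y6=1, y7=0, y8=0, y9=1, y10=1, y11=1 is a satisfying assignment.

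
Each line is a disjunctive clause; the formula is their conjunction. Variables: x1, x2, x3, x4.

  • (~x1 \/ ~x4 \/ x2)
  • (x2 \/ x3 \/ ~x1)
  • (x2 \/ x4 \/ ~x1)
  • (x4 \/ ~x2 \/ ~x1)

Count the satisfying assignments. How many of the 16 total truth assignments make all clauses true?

10

Split on x1, then x2.
  x1=1, x2=1: remaining (x3,x4) ∈ {(0,1); (1,1)} — 2.
  x1=1, x2=0: a clause becomes empty — 0.
  x1=0, x2=1: remaining (x3,x4) ∈ {(0,0); (0,1); (1,0); (1,1)} — 4.
  x1=0, x2=0: remaining (x3,x4) ∈ {(0,0); (0,1); (1,0); (1,1)} — 4.
Total: 2 + 0 + 4 + 4 = 10.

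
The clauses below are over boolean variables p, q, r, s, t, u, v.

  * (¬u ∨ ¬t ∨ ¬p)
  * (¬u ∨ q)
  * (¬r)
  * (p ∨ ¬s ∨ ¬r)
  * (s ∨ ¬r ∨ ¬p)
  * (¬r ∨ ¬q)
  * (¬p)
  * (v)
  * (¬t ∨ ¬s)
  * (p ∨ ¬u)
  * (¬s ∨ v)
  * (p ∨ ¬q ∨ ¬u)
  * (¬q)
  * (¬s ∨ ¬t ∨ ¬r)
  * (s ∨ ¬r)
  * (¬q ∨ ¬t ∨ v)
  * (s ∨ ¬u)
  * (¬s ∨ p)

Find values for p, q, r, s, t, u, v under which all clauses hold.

p=F, q=F, r=F, s=F, t=F, u=F, v=T

Check each clause:
  1. (¬p ∨ ¬t ∨ ¬u) — ¬u is true.
  2. (¬u ∨ q) — ¬u is true.
  3. (¬r) — ¬r is true.
  4. (¬r ∨ p ∨ ¬s) — ¬s is true.
  5. (¬r ∨ ¬p ∨ s) — ¬r is true.
  6. (¬r ∨ ¬q) — ¬r is true.
  7. (¬p) — ¬p is true.
  8. (v) — v is true.
  9. (¬s ∨ ¬t) — ¬t is true.
  10. (p ∨ ¬u) — ¬u is true.
  11. (v ∨ ¬s) — ¬s is true.
  12. (p ∨ ¬u ∨ ¬q) — ¬u is true.
  13. (¬q) — ¬q is true.
  14. (¬r ∨ ¬t ∨ ¬s) — ¬t is true.
  15. (¬r ∨ s) — ¬r is true.
  16. (¬t ∨ v ∨ ¬q) — ¬t is true.
  17. (¬u ∨ s) — ¬u is true.
  18. (¬s ∨ p) — ¬s is true.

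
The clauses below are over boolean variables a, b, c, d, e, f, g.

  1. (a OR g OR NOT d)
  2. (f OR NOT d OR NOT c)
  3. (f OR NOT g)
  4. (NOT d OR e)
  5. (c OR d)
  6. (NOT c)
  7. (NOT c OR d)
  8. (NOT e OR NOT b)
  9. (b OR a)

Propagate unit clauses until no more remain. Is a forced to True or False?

True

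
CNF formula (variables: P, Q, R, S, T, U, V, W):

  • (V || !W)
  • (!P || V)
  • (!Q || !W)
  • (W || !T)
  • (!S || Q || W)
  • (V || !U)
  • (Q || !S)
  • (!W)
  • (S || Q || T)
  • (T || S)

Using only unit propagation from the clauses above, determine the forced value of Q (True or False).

Unit clause (!W) sets W = False.
In (W || !T), W is now false; !T must hold, so T = False.
(T || S): since T = False, the clause reduces to (S). S = True.
From (!S || Q || W) and W = False, S = True: Q = True.

True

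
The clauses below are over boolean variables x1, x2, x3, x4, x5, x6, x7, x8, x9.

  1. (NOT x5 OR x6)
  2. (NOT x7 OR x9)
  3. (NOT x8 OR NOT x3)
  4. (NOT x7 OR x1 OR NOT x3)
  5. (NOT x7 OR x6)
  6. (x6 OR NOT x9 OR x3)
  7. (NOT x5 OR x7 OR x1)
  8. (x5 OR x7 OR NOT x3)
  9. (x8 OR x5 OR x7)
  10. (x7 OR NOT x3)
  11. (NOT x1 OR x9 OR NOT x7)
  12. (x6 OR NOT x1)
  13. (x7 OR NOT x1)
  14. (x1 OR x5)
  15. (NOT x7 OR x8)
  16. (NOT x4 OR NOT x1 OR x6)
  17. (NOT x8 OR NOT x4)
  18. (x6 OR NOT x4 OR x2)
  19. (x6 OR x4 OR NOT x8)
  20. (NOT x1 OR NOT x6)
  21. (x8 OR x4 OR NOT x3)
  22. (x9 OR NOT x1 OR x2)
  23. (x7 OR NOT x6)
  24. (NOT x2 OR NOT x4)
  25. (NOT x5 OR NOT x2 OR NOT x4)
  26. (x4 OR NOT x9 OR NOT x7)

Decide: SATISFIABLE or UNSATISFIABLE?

UNSATISFIABLE

x7 = True:
  propagation gives x9=True, x6=True, x8=True, x3=False; an empty clause results — contradiction.
x7 = False:
  propagation gives x3=False, x1=False, x5=False; an empty clause results — contradiction.
Every branch closes, so no satisfying assignment exists.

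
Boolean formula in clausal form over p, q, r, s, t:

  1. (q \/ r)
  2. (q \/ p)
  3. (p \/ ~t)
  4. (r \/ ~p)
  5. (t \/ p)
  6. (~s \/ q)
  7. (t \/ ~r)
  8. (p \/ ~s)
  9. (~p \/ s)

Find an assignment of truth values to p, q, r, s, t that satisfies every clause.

p = True  q = True  r = True  s = True  t = True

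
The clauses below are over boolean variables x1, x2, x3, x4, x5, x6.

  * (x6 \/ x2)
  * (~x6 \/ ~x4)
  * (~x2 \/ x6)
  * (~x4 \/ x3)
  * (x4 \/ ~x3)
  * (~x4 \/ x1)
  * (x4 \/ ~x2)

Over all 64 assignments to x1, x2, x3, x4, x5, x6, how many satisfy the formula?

The models are:
  x1=0 x2=0 x3=0 x4=0 x5=0 x6=1
  x1=0 x2=0 x3=0 x4=0 x5=1 x6=1
  x1=1 x2=0 x3=0 x4=0 x5=0 x6=1
  x1=1 x2=0 x3=0 x4=0 x5=1 x6=1
That's 4 in total.

4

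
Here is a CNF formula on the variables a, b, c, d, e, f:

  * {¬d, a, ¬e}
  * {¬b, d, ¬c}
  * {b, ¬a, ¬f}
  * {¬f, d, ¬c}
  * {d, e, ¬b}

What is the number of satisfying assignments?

34

Split on d, then b.
  d=1, b=1: c, f free; 3 ways for (a,e) × 2^2 = 12.
  d=1, b=0: c free; 4 ways for (a,e,f) × 2^1 = 8.
  d=0, b=1: remaining (a,c,e,f) ∈ {(0,0,1,0); (0,0,1,1); (1,0,1,0); (1,0,1,1)} — 4.
  d=0, b=0: e free; 5 ways for (a,c,f) × 2^1 = 10.
Total: 12 + 8 + 4 + 10 = 34.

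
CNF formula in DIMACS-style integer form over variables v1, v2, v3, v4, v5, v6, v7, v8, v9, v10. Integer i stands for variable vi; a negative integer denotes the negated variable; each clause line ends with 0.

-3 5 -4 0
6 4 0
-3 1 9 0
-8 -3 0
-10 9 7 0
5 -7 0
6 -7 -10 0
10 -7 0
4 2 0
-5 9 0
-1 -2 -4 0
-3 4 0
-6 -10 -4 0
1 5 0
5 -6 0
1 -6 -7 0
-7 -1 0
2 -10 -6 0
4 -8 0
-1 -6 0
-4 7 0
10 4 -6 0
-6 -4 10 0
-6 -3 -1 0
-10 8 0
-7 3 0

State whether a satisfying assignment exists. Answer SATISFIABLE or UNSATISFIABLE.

UNSATISFIABLE

v4 = True:
  propagation gives v7=True, v5=True, v10=True, v6=True; an empty clause results — contradiction.
v4 = False:
  propagation gives v6=True, v2=True, v3=False, v5=True; an empty clause results — contradiction.
Every branch closes, so no satisfying assignment exists.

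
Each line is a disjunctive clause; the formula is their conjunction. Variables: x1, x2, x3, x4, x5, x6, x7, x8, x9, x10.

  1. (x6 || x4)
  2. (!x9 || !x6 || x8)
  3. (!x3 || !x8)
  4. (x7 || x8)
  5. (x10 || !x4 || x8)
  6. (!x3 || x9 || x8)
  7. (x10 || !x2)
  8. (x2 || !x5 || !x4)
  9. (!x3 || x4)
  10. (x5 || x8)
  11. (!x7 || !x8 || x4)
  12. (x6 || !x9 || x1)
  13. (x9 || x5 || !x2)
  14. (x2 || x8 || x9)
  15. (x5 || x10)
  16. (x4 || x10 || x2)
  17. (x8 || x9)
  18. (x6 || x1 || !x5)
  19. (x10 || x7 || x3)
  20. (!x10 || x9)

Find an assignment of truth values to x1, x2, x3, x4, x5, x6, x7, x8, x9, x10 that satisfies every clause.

x1=1, x2=0, x3=0, x4=0, x5=0, x6=1, x7=0, x8=1, x9=1, x10=1

x1 occurs only positively in the remaining clauses — set x1 = True.
Set x2 = False and propagate.
The remaining clauses are satisfied by x3 = False, x4 = False, x5 = False, x6 = True, x7 = False, x8 = True, x9 = True, x10 = True.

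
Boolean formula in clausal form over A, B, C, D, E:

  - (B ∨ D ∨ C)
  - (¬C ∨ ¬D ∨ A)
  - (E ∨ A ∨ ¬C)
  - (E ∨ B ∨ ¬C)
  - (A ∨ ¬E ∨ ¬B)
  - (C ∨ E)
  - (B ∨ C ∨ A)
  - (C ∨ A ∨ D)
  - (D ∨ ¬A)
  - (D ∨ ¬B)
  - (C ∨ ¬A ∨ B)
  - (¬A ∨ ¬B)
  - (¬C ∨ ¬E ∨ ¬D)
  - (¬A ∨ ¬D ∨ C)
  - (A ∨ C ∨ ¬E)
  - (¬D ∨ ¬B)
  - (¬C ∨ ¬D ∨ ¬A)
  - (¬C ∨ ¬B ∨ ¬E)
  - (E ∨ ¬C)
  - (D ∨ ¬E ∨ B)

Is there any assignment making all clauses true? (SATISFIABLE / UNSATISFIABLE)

C = True:
  propagation gives E=True, D=False, A=False, B=False; an empty clause results — contradiction.
C = False:
  propagation gives E=True, A=True, D=True; an empty clause results — contradiction.
Every branch closes, so no satisfying assignment exists.

UNSATISFIABLE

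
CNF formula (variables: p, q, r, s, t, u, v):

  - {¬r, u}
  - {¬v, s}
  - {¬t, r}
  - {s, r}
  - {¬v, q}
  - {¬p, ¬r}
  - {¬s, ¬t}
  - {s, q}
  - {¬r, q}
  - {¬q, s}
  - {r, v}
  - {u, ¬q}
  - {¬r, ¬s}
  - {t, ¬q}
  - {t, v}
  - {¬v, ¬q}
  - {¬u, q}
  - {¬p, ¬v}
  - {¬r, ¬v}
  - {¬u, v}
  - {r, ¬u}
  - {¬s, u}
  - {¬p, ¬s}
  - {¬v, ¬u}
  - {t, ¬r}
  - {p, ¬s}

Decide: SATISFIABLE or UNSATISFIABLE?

UNSATISFIABLE

r = True:
  propagation gives u=True, p=False, q=True, s=True; an empty clause results — contradiction.
r = False:
  propagation gives t=False, s=True, v=True, q=True; an empty clause results — contradiction.
Every branch closes, so no satisfying assignment exists.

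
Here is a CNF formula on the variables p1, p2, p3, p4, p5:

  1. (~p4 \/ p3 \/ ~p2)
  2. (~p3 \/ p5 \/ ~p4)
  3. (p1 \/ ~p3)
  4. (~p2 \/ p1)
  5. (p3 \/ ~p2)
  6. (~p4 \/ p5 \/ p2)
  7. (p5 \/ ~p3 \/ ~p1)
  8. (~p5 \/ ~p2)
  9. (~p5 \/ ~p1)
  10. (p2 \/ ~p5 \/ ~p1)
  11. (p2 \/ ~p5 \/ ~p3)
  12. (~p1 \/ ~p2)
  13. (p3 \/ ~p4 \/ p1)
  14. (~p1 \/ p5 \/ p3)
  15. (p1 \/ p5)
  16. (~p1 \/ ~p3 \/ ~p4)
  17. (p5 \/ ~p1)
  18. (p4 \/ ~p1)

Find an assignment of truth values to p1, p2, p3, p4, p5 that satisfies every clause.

Branch on p1: take p1 = False.
  then p3 is forced to False.
  then p2 is forced to False.
  then p4 is forced to False.
  then p5 is forced to True.
Every clause has at least one true literal under this assignment.

p1=F, p2=F, p3=F, p4=F, p5=T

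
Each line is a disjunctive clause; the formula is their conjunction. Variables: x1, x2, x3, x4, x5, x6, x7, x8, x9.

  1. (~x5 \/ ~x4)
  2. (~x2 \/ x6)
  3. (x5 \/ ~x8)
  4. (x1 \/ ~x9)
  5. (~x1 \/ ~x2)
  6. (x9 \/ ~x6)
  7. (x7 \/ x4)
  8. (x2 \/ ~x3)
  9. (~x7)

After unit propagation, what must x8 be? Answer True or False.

False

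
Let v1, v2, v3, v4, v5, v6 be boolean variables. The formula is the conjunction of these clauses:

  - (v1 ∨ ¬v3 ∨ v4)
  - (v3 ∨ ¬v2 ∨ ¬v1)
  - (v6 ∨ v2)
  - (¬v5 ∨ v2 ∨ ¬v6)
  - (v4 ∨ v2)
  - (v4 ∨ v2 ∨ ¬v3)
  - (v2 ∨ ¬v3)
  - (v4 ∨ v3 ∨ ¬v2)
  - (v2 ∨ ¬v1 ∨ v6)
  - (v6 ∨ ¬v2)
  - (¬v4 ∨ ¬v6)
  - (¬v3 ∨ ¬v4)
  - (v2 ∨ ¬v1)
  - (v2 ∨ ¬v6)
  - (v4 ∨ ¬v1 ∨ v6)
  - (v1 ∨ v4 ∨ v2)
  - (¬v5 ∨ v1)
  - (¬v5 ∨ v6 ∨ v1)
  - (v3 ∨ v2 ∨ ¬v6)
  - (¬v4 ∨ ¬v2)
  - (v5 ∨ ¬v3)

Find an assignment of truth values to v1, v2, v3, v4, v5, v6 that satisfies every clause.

v1 = T  v2 = T  v3 = T  v4 = F  v5 = T  v6 = T

Check each clause:
  1. (v4 ∨ ¬v3 ∨ v1) — v1 is true.
  2. (¬v1 ∨ ¬v2 ∨ v3) — v3 is true.
  3. (v2 ∨ v6) — v2 is true.
  4. (¬v6 ∨ ¬v5 ∨ v2) — v2 is true.
  5. (v2 ∨ v4) — v2 is true.
  6. (¬v3 ∨ v4 ∨ v2) — v2 is true.
  7. (¬v3 ∨ v2) — v2 is true.
  8. (v4 ∨ ¬v2 ∨ v3) — v3 is true.
  9. (¬v1 ∨ v2 ∨ v6) — v2 is true.
  10. (v6 ∨ ¬v2) — v6 is true.
  11. (¬v6 ∨ ¬v4) — ¬v4 is true.
  12. (¬v3 ∨ ¬v4) — ¬v4 is true.
  13. (v2 ∨ ¬v1) — v2 is true.
  14. (¬v6 ∨ v2) — v2 is true.
  15. (v4 ∨ v6 ∨ ¬v1) — v6 is true.
  16. (v1 ∨ v2 ∨ v4) — v1 is true.
  17. (v1 ∨ ¬v5) — v1 is true.
  18. (v1 ∨ v6 ∨ ¬v5) — v1 is true.
  19. (v3 ∨ ¬v6 ∨ v2) — v3 is true.
  20. (¬v4 ∨ ¬v2) — ¬v4 is true.
  21. (v5 ∨ ¬v3) — v5 is true.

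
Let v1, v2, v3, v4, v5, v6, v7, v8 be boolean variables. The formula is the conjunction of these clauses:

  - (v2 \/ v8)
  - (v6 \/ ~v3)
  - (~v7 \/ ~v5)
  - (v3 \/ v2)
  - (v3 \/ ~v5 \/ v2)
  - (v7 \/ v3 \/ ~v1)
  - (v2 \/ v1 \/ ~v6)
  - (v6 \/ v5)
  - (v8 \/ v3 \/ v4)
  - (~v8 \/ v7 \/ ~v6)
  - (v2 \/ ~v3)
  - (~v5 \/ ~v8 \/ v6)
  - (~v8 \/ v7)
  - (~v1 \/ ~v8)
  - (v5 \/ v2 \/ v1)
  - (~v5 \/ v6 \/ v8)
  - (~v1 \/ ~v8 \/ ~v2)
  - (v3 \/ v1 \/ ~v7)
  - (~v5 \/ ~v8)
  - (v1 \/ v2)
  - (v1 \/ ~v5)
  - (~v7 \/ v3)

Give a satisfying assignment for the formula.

v1=True, v2=True, v3=True, v4=True, v5=False, v6=True, v7=True, v8=False

Pure literal: v4 appears only positively; assign v4 = True.
Branch on v1: take v1 = True.
  then v8 is forced to False.
  then v2 is forced to True.
For the remaining variables, v3 = True, v5 = False, v6 = True, v7 = True works.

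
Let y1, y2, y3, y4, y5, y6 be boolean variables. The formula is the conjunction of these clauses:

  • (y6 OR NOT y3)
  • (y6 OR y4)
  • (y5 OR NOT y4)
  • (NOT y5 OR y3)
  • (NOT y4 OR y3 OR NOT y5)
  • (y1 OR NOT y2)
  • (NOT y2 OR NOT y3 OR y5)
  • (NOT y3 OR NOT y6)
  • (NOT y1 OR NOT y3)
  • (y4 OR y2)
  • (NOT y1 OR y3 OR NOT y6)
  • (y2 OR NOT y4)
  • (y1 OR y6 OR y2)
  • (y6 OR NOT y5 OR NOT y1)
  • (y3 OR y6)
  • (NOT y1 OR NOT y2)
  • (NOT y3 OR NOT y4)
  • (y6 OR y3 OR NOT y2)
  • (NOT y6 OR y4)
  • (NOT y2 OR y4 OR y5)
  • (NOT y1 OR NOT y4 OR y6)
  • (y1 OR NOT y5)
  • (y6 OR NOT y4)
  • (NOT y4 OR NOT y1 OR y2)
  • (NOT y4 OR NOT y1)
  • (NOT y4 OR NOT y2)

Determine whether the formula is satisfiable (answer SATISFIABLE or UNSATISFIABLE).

UNSATISFIABLE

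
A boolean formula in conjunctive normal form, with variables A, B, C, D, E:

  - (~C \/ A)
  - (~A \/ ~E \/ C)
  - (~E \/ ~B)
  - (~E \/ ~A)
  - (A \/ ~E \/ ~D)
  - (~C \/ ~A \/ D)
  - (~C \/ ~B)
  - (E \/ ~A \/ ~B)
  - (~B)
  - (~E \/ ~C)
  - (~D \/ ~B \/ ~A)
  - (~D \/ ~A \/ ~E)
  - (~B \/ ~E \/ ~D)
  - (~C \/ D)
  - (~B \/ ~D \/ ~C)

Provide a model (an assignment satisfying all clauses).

A=F, B=F, C=F, D=F, E=T

Check each clause:
  1. (A \/ ~C) — ~C is true.
  2. (C \/ ~A \/ ~E) — ~A is true.
  3. (~B \/ ~E) — ~B is true.
  4. (~E \/ ~A) — ~A is true.
  5. (A \/ ~D \/ ~E) — ~D is true.
  6. (D \/ ~A \/ ~C) — ~C is true.
  7. (~B \/ ~C) — ~C is true.
  8. (~A \/ ~B \/ E) — E is true.
  9. (~B) — ~B is true.
  10. (~C \/ ~E) — ~C is true.
  11. (~A \/ ~B \/ ~D) — ~D is true.
  12. (~E \/ ~A \/ ~D) — ~D is true.
  13. (~E \/ ~D \/ ~B) — ~D is true.
  14. (D \/ ~C) — ~C is true.
  15. (~D \/ ~B \/ ~C) — ~D is true.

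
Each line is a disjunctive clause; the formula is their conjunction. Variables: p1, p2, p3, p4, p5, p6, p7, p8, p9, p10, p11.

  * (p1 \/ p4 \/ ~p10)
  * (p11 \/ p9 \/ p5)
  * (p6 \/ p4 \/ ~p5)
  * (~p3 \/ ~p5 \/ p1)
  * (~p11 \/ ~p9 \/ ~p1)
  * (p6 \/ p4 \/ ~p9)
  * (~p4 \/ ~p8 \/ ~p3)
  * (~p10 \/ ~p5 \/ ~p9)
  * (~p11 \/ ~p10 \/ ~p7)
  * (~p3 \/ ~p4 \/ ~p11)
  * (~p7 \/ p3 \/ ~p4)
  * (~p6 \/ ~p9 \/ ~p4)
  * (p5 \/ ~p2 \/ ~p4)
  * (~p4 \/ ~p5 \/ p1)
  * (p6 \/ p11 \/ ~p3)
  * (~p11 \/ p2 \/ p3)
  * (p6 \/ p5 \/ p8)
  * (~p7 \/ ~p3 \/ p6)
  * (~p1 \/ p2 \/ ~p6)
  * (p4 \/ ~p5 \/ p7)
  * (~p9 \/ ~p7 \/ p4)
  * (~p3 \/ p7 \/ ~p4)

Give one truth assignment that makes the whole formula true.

Pure literal: p10 appears only negated; assign p10 = False.
Set p1 = True and propagate.
Branch on p2: take p2 = True.
For the remaining variables, p3 = True, p4 = False, p5 = True, p6 = True, p7 = True, p8 = True, p9 = False, p11 = False works.

p1=True, p2=True, p3=True, p4=False, p5=True, p6=True, p7=True, p8=True, p9=False, p10=False, p11=False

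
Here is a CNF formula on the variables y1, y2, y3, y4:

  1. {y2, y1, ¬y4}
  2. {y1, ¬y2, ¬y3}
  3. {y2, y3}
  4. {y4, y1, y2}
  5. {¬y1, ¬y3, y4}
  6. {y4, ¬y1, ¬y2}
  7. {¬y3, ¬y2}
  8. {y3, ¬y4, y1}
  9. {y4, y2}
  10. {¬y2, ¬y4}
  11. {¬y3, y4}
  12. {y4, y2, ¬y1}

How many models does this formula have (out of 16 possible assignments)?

Satisfying assignments:
  y1=0 y2=1 y3=0 y4=0
  y1=1 y2=0 y3=1 y4=1
Count: 2.

2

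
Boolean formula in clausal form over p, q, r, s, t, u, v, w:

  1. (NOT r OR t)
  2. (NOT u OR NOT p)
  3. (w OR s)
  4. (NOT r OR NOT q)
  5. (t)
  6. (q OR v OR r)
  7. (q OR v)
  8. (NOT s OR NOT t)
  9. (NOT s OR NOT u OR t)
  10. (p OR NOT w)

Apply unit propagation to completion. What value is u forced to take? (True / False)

False

(t) stands alone — t = True.
In (NOT s OR NOT t), NOT t is now false; NOT s must hold, so s = False.
(s OR w): since s = False, the clause reduces to (w). w = True.
(p OR NOT w): since w = True, the clause reduces to (p). p = True.
From (NOT p OR NOT u) and p = True: u = False.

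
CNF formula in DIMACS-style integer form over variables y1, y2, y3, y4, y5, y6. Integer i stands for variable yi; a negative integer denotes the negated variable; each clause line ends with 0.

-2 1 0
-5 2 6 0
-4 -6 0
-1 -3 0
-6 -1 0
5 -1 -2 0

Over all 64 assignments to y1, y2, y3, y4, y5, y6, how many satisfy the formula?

Case analysis on y1 and y2:
  y1=T, y2=T: remaining (y3,y4,y5,y6) ∈ {(F,F,T,F); (F,T,T,F)} — 2.
  y1=T, y2=F: remaining (y3,y4,y5,y6) ∈ {(F,F,F,F); (F,T,F,F)} — 2.
  y1=F, y2=T: a clause becomes empty — 0.
  y1=F, y2=F: y3 free; 4 ways for (y4,y5,y6) × 2^1 = 8.
Total: 2 + 2 + 0 + 8 = 12.

12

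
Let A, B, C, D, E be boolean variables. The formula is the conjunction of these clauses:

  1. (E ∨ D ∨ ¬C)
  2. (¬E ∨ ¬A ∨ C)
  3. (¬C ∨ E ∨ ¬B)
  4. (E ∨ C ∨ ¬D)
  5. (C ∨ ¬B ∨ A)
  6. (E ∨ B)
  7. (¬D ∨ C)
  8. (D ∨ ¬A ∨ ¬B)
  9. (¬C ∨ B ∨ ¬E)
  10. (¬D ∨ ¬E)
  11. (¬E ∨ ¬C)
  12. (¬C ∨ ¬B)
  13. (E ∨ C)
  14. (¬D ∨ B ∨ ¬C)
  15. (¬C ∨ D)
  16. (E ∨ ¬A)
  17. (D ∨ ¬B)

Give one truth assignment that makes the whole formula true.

A=F, B=F, C=F, D=F, E=T

Try A = False.
Try B = False.
  then E is forced to True.
  then C is forced to False.
  then D is forced to False.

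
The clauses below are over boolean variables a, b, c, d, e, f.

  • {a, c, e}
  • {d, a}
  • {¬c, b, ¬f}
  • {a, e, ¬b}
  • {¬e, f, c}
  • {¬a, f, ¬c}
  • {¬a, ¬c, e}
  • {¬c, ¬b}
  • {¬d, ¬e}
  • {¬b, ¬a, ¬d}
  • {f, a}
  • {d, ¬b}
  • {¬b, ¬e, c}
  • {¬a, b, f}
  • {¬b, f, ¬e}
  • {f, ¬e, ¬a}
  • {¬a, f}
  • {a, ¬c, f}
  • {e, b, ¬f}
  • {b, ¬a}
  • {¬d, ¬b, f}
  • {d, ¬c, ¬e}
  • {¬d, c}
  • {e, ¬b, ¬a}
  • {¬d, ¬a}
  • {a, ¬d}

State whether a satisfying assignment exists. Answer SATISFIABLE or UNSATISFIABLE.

UNSATISFIABLE

a = True:
  propagation gives f=True, b=True, c=False, d=False; an empty clause results — contradiction.
a = False:
  propagation gives d=True; an empty clause results — contradiction.
Every branch closes, so no satisfying assignment exists.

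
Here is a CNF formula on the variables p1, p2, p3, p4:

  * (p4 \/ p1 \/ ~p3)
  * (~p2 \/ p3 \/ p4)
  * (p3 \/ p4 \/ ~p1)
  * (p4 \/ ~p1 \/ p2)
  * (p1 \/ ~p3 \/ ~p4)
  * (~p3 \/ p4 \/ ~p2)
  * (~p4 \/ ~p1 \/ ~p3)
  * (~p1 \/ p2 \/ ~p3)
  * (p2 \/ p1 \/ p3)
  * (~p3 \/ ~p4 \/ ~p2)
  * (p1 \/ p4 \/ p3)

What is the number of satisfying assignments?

3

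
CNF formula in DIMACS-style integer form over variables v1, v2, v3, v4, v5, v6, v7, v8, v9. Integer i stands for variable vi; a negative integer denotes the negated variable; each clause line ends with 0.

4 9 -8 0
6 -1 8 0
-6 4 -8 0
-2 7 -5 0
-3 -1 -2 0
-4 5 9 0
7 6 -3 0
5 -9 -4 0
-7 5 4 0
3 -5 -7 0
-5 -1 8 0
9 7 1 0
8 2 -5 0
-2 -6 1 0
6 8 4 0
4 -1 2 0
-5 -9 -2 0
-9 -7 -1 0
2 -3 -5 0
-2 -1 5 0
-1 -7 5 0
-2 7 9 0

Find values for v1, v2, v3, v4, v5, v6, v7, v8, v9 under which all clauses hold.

Set v1 = False and propagate.
The remaining clauses are satisfied by v2 = True, v3 = False, v4 = False, v5 = False, v6 = False, v7 = False, v8 = True, v9 = True.
Every clause has at least one true literal under this assignment.

v1=F, v2=T, v3=F, v4=F, v5=F, v6=F, v7=F, v8=T, v9=T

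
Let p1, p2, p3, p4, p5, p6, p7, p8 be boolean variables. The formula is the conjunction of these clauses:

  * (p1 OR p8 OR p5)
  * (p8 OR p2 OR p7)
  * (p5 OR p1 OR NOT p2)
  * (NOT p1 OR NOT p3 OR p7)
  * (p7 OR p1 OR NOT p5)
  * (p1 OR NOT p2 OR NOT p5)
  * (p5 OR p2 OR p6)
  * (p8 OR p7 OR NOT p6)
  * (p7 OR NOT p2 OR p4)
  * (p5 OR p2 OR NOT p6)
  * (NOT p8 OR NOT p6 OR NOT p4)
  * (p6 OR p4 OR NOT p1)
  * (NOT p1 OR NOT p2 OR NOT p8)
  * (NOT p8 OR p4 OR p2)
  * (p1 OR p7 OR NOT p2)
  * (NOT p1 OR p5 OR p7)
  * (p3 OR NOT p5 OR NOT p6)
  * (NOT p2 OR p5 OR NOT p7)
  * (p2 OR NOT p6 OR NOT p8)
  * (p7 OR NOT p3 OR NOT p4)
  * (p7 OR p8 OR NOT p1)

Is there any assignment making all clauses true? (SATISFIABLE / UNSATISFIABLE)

SATISFIABLE

Branch on p1: take p1 = False.
For the remaining variables, p2 = False, p3 = True, p4 = False, p5 = True, p6 = False, p7 = True, p8 = False works.
So p1=0, p2=0, p3=1, p4=0, p5=1, p6=0, p7=1, p8=0 is a satisfying assignment.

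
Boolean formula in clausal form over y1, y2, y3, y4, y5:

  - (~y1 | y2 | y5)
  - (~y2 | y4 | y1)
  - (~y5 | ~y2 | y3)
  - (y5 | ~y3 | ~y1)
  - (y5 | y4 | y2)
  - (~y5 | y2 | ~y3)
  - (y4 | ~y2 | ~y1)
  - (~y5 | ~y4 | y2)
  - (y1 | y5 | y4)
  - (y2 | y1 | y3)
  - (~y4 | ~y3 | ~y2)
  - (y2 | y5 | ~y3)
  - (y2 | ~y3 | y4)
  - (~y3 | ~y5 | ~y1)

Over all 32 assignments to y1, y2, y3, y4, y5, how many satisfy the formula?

3

Satisfying assignments:
  y1=F y2=T y3=F y4=T y5=F
  y1=T y2=F y3=F y4=F y5=T
  y1=T y2=T y3=F y4=T y5=F
Count: 3.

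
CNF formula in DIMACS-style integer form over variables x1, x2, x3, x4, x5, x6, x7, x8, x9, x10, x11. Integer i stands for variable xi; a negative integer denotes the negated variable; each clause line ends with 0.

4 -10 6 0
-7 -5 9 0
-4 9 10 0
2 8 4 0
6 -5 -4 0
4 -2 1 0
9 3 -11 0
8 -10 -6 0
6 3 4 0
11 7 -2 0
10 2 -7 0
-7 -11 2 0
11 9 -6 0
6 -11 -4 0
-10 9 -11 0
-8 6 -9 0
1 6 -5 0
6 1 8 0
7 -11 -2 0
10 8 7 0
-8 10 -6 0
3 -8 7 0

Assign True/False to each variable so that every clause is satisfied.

x1 occurs only positively in the remaining clauses — set x1 = True.
Pure literal: x3 appears only positively; assign x3 = True.
Branch on x2: take x2 = False.
Branch on x4: take x4 = True.
The remaining clauses are satisfied by x5 = False, x6 = False, x7 = True, x8 = True, x9 = False, x10 = True, x11 = False.

x1=T, x2=F, x3=T, x4=T, x5=F, x6=F, x7=T, x8=T, x9=F, x10=T, x11=F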